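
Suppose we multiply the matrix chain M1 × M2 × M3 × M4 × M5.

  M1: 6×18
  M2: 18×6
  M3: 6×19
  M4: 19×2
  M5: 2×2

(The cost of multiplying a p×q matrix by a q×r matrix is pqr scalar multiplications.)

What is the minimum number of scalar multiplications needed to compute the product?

Adjacent pairs: M1M2 = 6·18·6 = 648; M2M3 = 18·6·19 = 2052; M3M4 = 6·19·2 = 228; M4M5 = 19·2·2 = 76.
Length 3: M1..M3: k=1: 0+2052+6·18·19=4104; k=2: 648+0+6·6·19=1332 → min 1332 | M2..M4: k=2: 0+228+18·6·2=444; k=3: 2052+0+18·19·2=2736 → min 444 | M3..M5: k=3: 0+76+6·19·2=304; k=4: 228+0+6·2·2=252 → min 252.
Length 4: M1..M4: k=1: 0+444+6·18·2=660; k=2: 648+228+6·6·2=948; k=3: 1332+0+6·19·2=1560 → min 660 | M2..M5: k=2: 0+252+18·6·2=468; k=3: 2052+76+18·19·2=2812; k=4: 444+0+18·2·2=516 → min 468.
Length 5: M1..M5: k=1: 0+468+6·18·2=684; k=2: 648+252+6·6·2=972; k=3: 1332+76+6·19·2=1636; k=4: 660+0+6·2·2=684 → min 684.
Optimal order: (M1 × (M2 × ((M3 × M4) × M5))) with cost 684.

684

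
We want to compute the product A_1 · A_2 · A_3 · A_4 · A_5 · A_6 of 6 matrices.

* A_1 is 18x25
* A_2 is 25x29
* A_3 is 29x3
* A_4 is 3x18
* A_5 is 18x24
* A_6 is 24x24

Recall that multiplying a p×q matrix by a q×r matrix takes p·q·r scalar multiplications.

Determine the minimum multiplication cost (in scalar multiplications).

7845

Adjacent pairs: A_1A_2 = 18·25·29 = 13050; A_2A_3 = 25·29·3 = 2175; A_3A_4 = 29·3·18 = 1566; A_4A_5 = 3·18·24 = 1296; A_5A_6 = 18·24·24 = 10368.
Length 3: A_1..A_3: k=1: 0+2175+18·25·3=3525; k=2: 13050+0+18·29·3=14616 → min 3525 | A_2..A_4: k=2: 0+1566+25·29·18=14616; k=3: 2175+0+25·3·18=3525 → min 3525 | A_3..A_5: k=3: 0+1296+29·3·24=3384; k=4: 1566+0+29·18·24=14094 → min 3384 | A_4..A_6: k=4: 0+10368+3·18·24=11664; k=5: 1296+0+3·24·24=3024 → min 3024.
Length 4: A_1..A_4: k=1: 0+3525+18·25·18=11625; k=2: 13050+1566+18·29·18=24012; k=3: 3525+0+18·3·18=4497 → min 4497 | A_2..A_5: k=2: 0+3384+25·29·24=20784; k=3: 2175+1296+25·3·24=5271; k=4: 3525+0+25·18·24=14325 → min 5271 | A_3..A_6: k=3: 0+3024+29·3·24=5112; k=4: 1566+10368+29·18·24=24462; k=5: 3384+0+29·24·24=20088 → min 5112.
Length 5: A_1..A_5: k=1: 0+5271+18·25·24=16071; k=2: 13050+3384+18·29·24=28962; k=3: 3525+1296+18·3·24=6117; k=4: 4497+0+18·18·24=12273 → min 6117 | A_2..A_6: k=2: 0+5112+25·29·24=22512; k=3: 2175+3024+25·3·24=6999; k=4: 3525+10368+25·18·24=24693; k=5: 5271+0+25·24·24=19671 → min 6999.
Length 6: A_1..A_6: k=1: 0+6999+18·25·24=17799; k=2: 13050+5112+18·29·24=30690; k=3: 3525+3024+18·3·24=7845; k=4: 4497+10368+18·18·24=22641; k=5: 6117+0+18·24·24=16485 → min 7845.
Optimal order: ((A_1 · (A_2 · A_3)) · ((A_4 · A_5) · A_6)) with cost 7845.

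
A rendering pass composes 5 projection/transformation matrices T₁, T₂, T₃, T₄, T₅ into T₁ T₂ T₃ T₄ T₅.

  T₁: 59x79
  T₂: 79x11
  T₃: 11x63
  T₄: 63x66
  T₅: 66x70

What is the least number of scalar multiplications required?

193259

Adjacent pairs: T₁T₂ = 59·79·11 = 51271; T₂T₃ = 79·11·63 = 54747; T₃T₄ = 11·63·66 = 45738; T₄T₅ = 63·66·70 = 291060.
Length 3: T₁..T₃: k=1: 0+54747+59·79·63=348390; k=2: 51271+0+59·11·63=92158 → min 92158 | T₂..T₄: k=2: 0+45738+79·11·66=103092; k=3: 54747+0+79·63·66=383229 → min 103092 | T₃..T₅: k=3: 0+291060+11·63·70=339570; k=4: 45738+0+11·66·70=96558 → min 96558.
Length 4: T₁..T₄: k=1: 0+103092+59·79·66=410718; k=2: 51271+45738+59·11·66=139843; k=3: 92158+0+59·63·66=337480 → min 139843 | T₂..T₅: k=2: 0+96558+79·11·70=157388; k=3: 54747+291060+79·63·70=694197; k=4: 103092+0+79·66·70=468072 → min 157388.
Length 5: T₁..T₅: k=1: 0+157388+59·79·70=483658; k=2: 51271+96558+59·11·70=193259; k=3: 92158+291060+59·63·70=643408; k=4: 139843+0+59·66·70=412423 → min 193259.
Optimal order: ((T₁ T₂) ((T₃ T₄) T₅)) with cost 193259.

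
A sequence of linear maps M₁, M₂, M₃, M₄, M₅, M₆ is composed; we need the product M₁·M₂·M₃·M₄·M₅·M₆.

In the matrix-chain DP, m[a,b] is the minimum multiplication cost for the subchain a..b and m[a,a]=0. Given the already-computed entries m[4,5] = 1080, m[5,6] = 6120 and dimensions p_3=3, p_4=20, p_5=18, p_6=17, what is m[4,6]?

1998

m[4,6] = min over k∈[4,5] of m[4,k]+m[k+1,6]+p_{3}·p_k·p_{6}.
k=4: 0 + 6120 + 3·20·17 = 7140; k=5: 1080 + 0 + 3·18·17 = 1998.
Minimum: 1998 at k=5.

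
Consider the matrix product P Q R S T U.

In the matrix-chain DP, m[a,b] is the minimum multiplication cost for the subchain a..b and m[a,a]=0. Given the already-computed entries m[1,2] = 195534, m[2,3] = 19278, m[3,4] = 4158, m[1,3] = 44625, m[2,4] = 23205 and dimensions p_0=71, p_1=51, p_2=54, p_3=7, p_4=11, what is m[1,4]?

m[1,4] = min over k∈[1,3] of m[1,k]+m[k+1,4]+p_{0}·p_k·p_{4}.
k=1: 0 + 23205 + 71·51·11 = 63036; k=2: 195534 + 4158 + 71·54·11 = 241866; k=3: 44625 + 0 + 71·7·11 = 50092.
Minimum: 50092 at k=3.

50092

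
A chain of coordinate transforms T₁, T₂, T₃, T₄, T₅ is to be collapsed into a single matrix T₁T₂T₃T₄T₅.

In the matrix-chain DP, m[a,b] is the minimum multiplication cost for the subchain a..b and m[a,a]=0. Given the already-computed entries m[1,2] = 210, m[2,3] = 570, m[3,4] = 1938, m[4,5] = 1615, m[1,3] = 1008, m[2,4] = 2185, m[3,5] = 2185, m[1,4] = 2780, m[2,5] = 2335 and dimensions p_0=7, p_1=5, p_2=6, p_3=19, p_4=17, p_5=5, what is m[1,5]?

2510

m[1,5] = min over k∈[1,4] of m[1,k]+m[k+1,5]+p_{0}·p_k·p_{5}.
k=1: 0 + 2335 + 7·5·5 = 2510; k=2: 210 + 2185 + 7·6·5 = 2605; k=3: 1008 + 1615 + 7·19·5 = 3288; k=4: 2780 + 0 + 7·17·5 = 3375.
Minimum: 2510 at k=1.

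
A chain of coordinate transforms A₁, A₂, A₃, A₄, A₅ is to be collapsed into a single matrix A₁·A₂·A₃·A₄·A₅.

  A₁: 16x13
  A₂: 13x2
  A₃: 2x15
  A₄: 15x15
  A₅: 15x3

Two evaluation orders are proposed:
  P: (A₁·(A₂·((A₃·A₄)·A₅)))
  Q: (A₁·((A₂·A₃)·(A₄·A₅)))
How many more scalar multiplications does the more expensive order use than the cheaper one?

1032

Order P = (A₁·(A₂·((A₃·A₄)·A₅))): (A₃·A₄): 2×15 by 15×15 → 2×15, cost 2·15·15 = 450; ((A₃·A₄)·A₅): 2×15 by 15×3 → 2×3, cost 2·15·3 = 90; cumulative 540; (A₂·((A₃·A₄)·A₅)): 13×2 by 2×3 → 13×3, cost 13·2·3 = 78; cumulative 618; (A₁·(A₂·((A₃·A₄)·A₅))): 16×13 by 13×3 → 16×3, cost 16·13·3 = 624; cumulative 1242. Total 1242.
Order Q = (A₁·((A₂·A₃)·(A₄·A₅))): (A₂·A₃): 13×2 by 2×15 → 13×15, cost 13·2·15 = 390; (A₄·A₅): 15×15 by 15×3 → 15×3, cost 15·15·3 = 675; ((A₂·A₃)·(A₄·A₅)): 13×15 by 15×3 → 13×3, cost 13·15·3 = 585; cumulative 1650; (A₁·((A₂·A₃)·(A₄·A₅))): 16×13 by 13×3 → 16×3, cost 16·13·3 = 624; cumulative 2274. Total 2274.
Difference: |1242 − 2274| = 1032.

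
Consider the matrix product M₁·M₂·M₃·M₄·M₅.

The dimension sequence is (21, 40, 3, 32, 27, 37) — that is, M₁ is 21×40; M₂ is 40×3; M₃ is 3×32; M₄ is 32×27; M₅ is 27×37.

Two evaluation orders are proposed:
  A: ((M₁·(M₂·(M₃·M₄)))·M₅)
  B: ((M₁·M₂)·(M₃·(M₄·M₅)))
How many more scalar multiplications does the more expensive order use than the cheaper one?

9120

Order A = ((M₁·(M₂·(M₃·M₄)))·M₅): (M₃·M₄): 3×32 by 32×27 → 3×27, cost 3·32·27 = 2592; (M₂·(M₃·M₄)): 40×3 by 3×27 → 40×27, cost 40·3·27 = 3240; cumulative 5832; (M₁·(M₂·(M₃·M₄))): 21×40 by 40×27 → 21×27, cost 21·40·27 = 22680; cumulative 28512; ((M₁·(M₂·(M₃·M₄)))·M₅): 21×27 by 27×37 → 21×37, cost 21·27·37 = 20979; cumulative 49491. Total 49491.
Order B = ((M₁·M₂)·(M₃·(M₄·M₅))): (M₁·M₂): 21×40 by 40×3 → 21×3, cost 21·40·3 = 2520; (M₄·M₅): 32×27 by 27×37 → 32×37, cost 32·27·37 = 31968; (M₃·(M₄·M₅)): 3×32 by 32×37 → 3×37, cost 3·32·37 = 3552; cumulative 35520; ((M₁·M₂)·(M₃·(M₄·M₅))): 21×3 by 3×37 → 21×37, cost 21·3·37 = 2331; cumulative 40371. Total 40371.
Difference: |49491 − 40371| = 9120.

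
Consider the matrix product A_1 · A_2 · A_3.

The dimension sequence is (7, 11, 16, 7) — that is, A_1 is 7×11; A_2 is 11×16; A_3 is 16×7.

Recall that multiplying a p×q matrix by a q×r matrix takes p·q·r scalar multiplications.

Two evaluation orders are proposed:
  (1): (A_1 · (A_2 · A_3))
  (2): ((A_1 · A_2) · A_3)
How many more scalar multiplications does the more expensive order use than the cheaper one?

245

Order (1) = (A_1 · (A_2 · A_3)): (A_2 · A_3): 11×16 by 16×7 → 11×7, cost 11·16·7 = 1232; (A_1 · (A_2 · A_3)): 7×11 by 11×7 → 7×7, cost 7·11·7 = 539; cumulative 1771. Total 1771.
Order (2) = ((A_1 · A_2) · A_3): (A_1 · A_2): 7×11 by 11×16 → 7×16, cost 7·11·16 = 1232; ((A_1 · A_2) · A_3): 7×16 by 16×7 → 7×7, cost 7·16·7 = 784; cumulative 2016. Total 2016.
Difference: |1771 − 2016| = 245.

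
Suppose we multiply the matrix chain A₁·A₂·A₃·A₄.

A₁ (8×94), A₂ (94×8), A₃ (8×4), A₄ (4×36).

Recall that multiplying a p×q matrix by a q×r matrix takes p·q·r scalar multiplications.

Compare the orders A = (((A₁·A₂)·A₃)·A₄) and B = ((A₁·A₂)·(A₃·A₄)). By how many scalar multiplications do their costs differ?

Order A = (((A₁·A₂)·A₃)·A₄): (A₁·A₂): 8×94 by 94×8 → 8×8, cost 8·94·8 = 6016; ((A₁·A₂)·A₃): 8×8 by 8×4 → 8×4, cost 8·8·4 = 256; cumulative 6272; (((A₁·A₂)·A₃)·A₄): 8×4 by 4×36 → 8×36, cost 8·4·36 = 1152; cumulative 7424. Total 7424.
Order B = ((A₁·A₂)·(A₃·A₄)): (A₁·A₂): 8×94 by 94×8 → 8×8, cost 8·94·8 = 6016; (A₃·A₄): 8×4 by 4×36 → 8×36, cost 8·4·36 = 1152; ((A₁·A₂)·(A₃·A₄)): 8×8 by 8×36 → 8×36, cost 8·8·36 = 2304; cumulative 9472. Total 9472.
Difference: |7424 − 9472| = 2048.

2048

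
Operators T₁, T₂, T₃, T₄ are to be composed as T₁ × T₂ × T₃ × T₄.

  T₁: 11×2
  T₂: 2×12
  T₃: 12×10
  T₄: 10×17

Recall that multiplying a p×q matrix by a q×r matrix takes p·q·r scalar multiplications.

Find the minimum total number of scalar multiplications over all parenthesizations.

954

Adjacent pairs: T₁T₂ = 11·2·12 = 264; T₂T₃ = 2·12·10 = 240; T₃T₄ = 12·10·17 = 2040.
Length 3: T₁..T₃: k=1: 0+240+11·2·10=460; k=2: 264+0+11·12·10=1584 → min 460 | T₂..T₄: k=2: 0+2040+2·12·17=2448; k=3: 240+0+2·10·17=580 → min 580.
Length 4: T₁..T₄: k=1: 0+580+11·2·17=954; k=2: 264+2040+11·12·17=4548; k=3: 460+0+11·10·17=2330 → min 954.
Optimal order: (T₁ × ((T₂ × T₃) × T₄)) with cost 954.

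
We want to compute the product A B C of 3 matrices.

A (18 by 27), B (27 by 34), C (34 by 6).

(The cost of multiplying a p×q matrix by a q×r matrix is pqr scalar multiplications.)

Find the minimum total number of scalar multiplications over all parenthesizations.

8424

Order (A (B C)): (B C): 27×34 by 34×6 → 27×6, cost 27·34·6 = 5508; (A (B C)): 18×27 by 27×6 → 18×6, cost 18·27·6 = 2916; cumulative 8424. Total 8424.
Order ((A B) C): (A B): 18×27 by 27×34 → 18×34, cost 18·27·34 = 16524; ((A B) C): 18×34 by 34×6 → 18×6, cost 18·34·6 = 3672; cumulative 20196. Total 20196.
Minimum: 8424.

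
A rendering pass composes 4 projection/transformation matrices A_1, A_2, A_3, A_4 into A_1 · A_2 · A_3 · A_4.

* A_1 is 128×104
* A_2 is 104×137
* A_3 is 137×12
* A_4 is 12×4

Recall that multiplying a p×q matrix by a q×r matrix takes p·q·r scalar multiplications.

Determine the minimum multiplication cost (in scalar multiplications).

116816

Adjacent pairs: A_1A_2 = 128·104·137 = 1823744; A_2A_3 = 104·137·12 = 170976; A_3A_4 = 137·12·4 = 6576.
Length 3: A_1..A_3: k=1: 0+170976+128·104·12=330720; k=2: 1823744+0+128·137·12=2034176 → min 330720 | A_2..A_4: k=2: 0+6576+104·137·4=63568; k=3: 170976+0+104·12·4=175968 → min 63568.
Length 4: A_1..A_4: k=1: 0+63568+128·104·4=116816; k=2: 1823744+6576+128·137·4=1900464; k=3: 330720+0+128·12·4=336864 → min 116816.
Optimal order: (A_1 · (A_2 · (A_3 · A_4))) with cost 116816.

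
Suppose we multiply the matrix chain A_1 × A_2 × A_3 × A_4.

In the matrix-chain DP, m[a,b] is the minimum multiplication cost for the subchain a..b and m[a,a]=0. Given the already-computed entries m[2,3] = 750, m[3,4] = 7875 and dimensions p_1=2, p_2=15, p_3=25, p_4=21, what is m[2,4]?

1800

m[2,4] = min over k∈[2,3] of m[2,k]+m[k+1,4]+p_{1}·p_k·p_{4}.
k=2: 0 + 7875 + 2·15·21 = 8505; k=3: 750 + 0 + 2·25·21 = 1800.
Minimum: 1800 at k=3.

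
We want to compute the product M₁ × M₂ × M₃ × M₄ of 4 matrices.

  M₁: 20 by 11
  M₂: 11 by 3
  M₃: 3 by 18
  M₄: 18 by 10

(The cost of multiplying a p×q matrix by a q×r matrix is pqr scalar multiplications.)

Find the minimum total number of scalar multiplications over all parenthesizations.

1800

Adjacent pairs: M₁M₂ = 20·11·3 = 660; M₂M₃ = 11·3·18 = 594; M₃M₄ = 3·18·10 = 540.
Length 3: M₁..M₃: k=1: 0+594+20·11·18=4554; k=2: 660+0+20·3·18=1740 → min 1740 | M₂..M₄: k=2: 0+540+11·3·10=870; k=3: 594+0+11·18·10=2574 → min 870.
Length 4: M₁..M₄: k=1: 0+870+20·11·10=3070; k=2: 660+540+20·3·10=1800; k=3: 1740+0+20·18·10=5340 → min 1800.
Optimal order: ((M₁ × M₂) × (M₃ × M₄)) with cost 1800.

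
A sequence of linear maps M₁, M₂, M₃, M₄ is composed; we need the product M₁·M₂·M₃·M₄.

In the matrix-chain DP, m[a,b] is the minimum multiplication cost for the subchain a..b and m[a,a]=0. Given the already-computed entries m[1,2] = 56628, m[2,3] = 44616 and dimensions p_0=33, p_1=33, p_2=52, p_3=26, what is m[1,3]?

m[1,3] = min over k∈[1,2] of m[1,k]+m[k+1,3]+p_{0}·p_k·p_{3}.
k=1: 0 + 44616 + 33·33·26 = 72930; k=2: 56628 + 0 + 33·52·26 = 101244.
Minimum: 72930 at k=1.

72930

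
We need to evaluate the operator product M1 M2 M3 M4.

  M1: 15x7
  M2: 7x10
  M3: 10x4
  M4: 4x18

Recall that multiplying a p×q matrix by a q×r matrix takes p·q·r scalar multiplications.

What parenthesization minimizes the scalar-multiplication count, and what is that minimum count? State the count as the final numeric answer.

Adjacent pairs: M1M2 = 15·7·10 = 1050; M2M3 = 7·10·4 = 280; M3M4 = 10·4·18 = 720.
Length 3: M1..M3: k=1: 0+280+15·7·4=700; k=2: 1050+0+15·10·4=1650 → min 700 | M2..M4: k=2: 0+720+7·10·18=1980; k=3: 280+0+7·4·18=784 → min 784.
Length 4: M1..M4: k=1: 0+784+15·7·18=2674; k=2: 1050+720+15·10·18=4470; k=3: 700+0+15·4·18=1780 → min 1780.
Optimal parenthesization: ((M1 (M2 M3)) M4) with cost 1780.

1780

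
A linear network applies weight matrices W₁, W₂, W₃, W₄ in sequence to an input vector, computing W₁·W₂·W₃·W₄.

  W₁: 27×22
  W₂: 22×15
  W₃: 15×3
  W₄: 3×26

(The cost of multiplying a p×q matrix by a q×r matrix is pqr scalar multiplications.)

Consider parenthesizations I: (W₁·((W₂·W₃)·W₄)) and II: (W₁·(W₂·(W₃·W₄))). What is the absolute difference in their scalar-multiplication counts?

7044

Order I = (W₁·((W₂·W₃)·W₄)): (W₂·W₃): 22×15 by 15×3 → 22×3, cost 22·15·3 = 990; ((W₂·W₃)·W₄): 22×3 by 3×26 → 22×26, cost 22·3·26 = 1716; cumulative 2706; (W₁·((W₂·W₃)·W₄)): 27×22 by 22×26 → 27×26, cost 27·22·26 = 15444; cumulative 18150. Total 18150.
Order II = (W₁·(W₂·(W₃·W₄))): (W₃·W₄): 15×3 by 3×26 → 15×26, cost 15·3·26 = 1170; (W₂·(W₃·W₄)): 22×15 by 15×26 → 22×26, cost 22·15·26 = 8580; cumulative 9750; (W₁·(W₂·(W₃·W₄))): 27×22 by 22×26 → 27×26, cost 27·22·26 = 15444; cumulative 25194. Total 25194.
Difference: |18150 − 25194| = 7044.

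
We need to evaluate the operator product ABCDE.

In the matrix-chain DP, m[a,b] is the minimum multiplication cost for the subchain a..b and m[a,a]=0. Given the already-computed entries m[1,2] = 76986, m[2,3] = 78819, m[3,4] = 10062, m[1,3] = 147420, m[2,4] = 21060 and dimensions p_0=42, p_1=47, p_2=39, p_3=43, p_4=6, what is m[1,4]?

m[1,4] = min over k∈[1,3] of m[1,k]+m[k+1,4]+p_{0}·p_k·p_{4}.
k=1: 0 + 21060 + 42·47·6 = 32904; k=2: 76986 + 10062 + 42·39·6 = 96876; k=3: 147420 + 0 + 42·43·6 = 158256.
Minimum: 32904 at k=1.

32904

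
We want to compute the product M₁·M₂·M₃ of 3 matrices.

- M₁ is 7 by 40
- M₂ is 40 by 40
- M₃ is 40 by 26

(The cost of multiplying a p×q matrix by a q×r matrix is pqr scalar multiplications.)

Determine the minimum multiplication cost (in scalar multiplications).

18480

Order (M₁·(M₂·M₃)): (M₂·M₃): 40×40 by 40×26 → 40×26, cost 40·40·26 = 41600; (M₁·(M₂·M₃)): 7×40 by 40×26 → 7×26, cost 7·40·26 = 7280; cumulative 48880. Total 48880.
Order ((M₁·M₂)·M₃): (M₁·M₂): 7×40 by 40×40 → 7×40, cost 7·40·40 = 11200; ((M₁·M₂)·M₃): 7×40 by 40×26 → 7×26, cost 7·40·26 = 7280; cumulative 18480. Total 18480.
Minimum: 18480.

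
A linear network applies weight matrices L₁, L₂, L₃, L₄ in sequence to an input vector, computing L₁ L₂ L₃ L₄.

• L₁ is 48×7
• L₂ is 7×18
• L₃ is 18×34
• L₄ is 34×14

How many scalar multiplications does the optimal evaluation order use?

Adjacent pairs: L₁L₂ = 48·7·18 = 6048; L₂L₃ = 7·18·34 = 4284; L₃L₄ = 18·34·14 = 8568.
Length 3: L₁..L₃: k=1: 0+4284+48·7·34=15708; k=2: 6048+0+48·18·34=35424 → min 15708 | L₂..L₄: k=2: 0+8568+7·18·14=10332; k=3: 4284+0+7·34·14=7616 → min 7616.
Length 4: L₁..L₄: k=1: 0+7616+48·7·14=12320; k=2: 6048+8568+48·18·14=26712; k=3: 15708+0+48·34·14=38556 → min 12320.
Optimal order: (L₁ ((L₂ L₃) L₄)) with cost 12320.

12320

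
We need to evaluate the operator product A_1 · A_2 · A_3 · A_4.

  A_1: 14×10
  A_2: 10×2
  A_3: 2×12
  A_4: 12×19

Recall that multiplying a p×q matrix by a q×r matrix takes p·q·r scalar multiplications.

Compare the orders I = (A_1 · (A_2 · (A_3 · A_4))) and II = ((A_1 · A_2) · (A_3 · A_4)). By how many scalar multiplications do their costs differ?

2228

Order I = (A_1 · (A_2 · (A_3 · A_4))): (A_3 · A_4): 2×12 by 12×19 → 2×19, cost 2·12·19 = 456; (A_2 · (A_3 · A_4)): 10×2 by 2×19 → 10×19, cost 10·2·19 = 380; cumulative 836; (A_1 · (A_2 · (A_3 · A_4))): 14×10 by 10×19 → 14×19, cost 14·10·19 = 2660; cumulative 3496. Total 3496.
Order II = ((A_1 · A_2) · (A_3 · A_4)): (A_1 · A_2): 14×10 by 10×2 → 14×2, cost 14·10·2 = 280; (A_3 · A_4): 2×12 by 12×19 → 2×19, cost 2·12·19 = 456; ((A_1 · A_2) · (A_3 · A_4)): 14×2 by 2×19 → 14×19, cost 14·2·19 = 532; cumulative 1268. Total 1268.
Difference: |3496 − 1268| = 2228.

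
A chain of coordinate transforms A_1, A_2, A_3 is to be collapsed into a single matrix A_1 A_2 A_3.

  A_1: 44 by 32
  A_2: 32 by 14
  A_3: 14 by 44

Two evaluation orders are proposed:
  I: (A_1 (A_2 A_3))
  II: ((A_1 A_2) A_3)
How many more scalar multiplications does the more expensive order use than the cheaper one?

34848

Order I = (A_1 (A_2 A_3)): (A_2 A_3): 32×14 by 14×44 → 32×44, cost 32·14·44 = 19712; (A_1 (A_2 A_3)): 44×32 by 32×44 → 44×44, cost 44·32·44 = 61952; cumulative 81664. Total 81664.
Order II = ((A_1 A_2) A_3): (A_1 A_2): 44×32 by 32×14 → 44×14, cost 44·32·14 = 19712; ((A_1 A_2) A_3): 44×14 by 14×44 → 44×44, cost 44·14·44 = 27104; cumulative 46816. Total 46816.
Difference: |81664 − 46816| = 34848.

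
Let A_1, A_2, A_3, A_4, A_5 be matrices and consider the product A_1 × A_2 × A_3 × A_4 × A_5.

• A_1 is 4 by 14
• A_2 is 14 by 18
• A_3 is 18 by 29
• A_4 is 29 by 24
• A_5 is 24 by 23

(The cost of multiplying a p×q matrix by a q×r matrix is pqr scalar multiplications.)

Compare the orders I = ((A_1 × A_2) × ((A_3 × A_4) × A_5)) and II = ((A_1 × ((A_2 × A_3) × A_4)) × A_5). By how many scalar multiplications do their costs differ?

Order I = ((A_1 × A_2) × ((A_3 × A_4) × A_5)): (A_1 × A_2): 4×14 by 14×18 → 4×18, cost 4·14·18 = 1008; (A_3 × A_4): 18×29 by 29×24 → 18×24, cost 18·29·24 = 12528; ((A_3 × A_4) × A_5): 18×24 by 24×23 → 18×23, cost 18·24·23 = 9936; cumulative 22464; ((A_1 × A_2) × ((A_3 × A_4) × A_5)): 4×18 by 18×23 → 4×23, cost 4·18·23 = 1656; cumulative 25128. Total 25128.
Order II = ((A_1 × ((A_2 × A_3) × A_4)) × A_5): (A_2 × A_3): 14×18 by 18×29 → 14×29, cost 14·18·29 = 7308; ((A_2 × A_3) × A_4): 14×29 by 29×24 → 14×24, cost 14·29·24 = 9744; cumulative 17052; (A_1 × ((A_2 × A_3) × A_4)): 4×14 by 14×24 → 4×24, cost 4·14·24 = 1344; cumulative 18396; ((A_1 × ((A_2 × A_3) × A_4)) × A_5): 4×24 by 24×23 → 4×23, cost 4·24·23 = 2208; cumulative 20604. Total 20604.
Difference: |25128 − 20604| = 4524.

4524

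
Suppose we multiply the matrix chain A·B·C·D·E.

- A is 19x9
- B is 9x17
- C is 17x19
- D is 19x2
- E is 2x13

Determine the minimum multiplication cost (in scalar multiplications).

Adjacent pairs: AB = 19·9·17 = 2907; BC = 9·17·19 = 2907; CD = 17·19·2 = 646; DE = 19·2·13 = 494.
Length 3: A..C: k=1: 0+2907+19·9·19=6156; k=2: 2907+0+19·17·19=9044 → min 6156 | B..D: k=2: 0+646+9·17·2=952; k=3: 2907+0+9·19·2=3249 → min 952 | C..E: k=3: 0+494+17·19·13=4693; k=4: 646+0+17·2·13=1088 → min 1088.
Length 4: A..D: k=1: 0+952+19·9·2=1294; k=2: 2907+646+19·17·2=4199; k=3: 6156+0+19·19·2=6878 → min 1294 | B..E: k=2: 0+1088+9·17·13=3077; k=3: 2907+494+9·19·13=5624; k=4: 952+0+9·2·13=1186 → min 1186.
Length 5: A..E: k=1: 0+1186+19·9·13=3409; k=2: 2907+1088+19·17·13=8194; k=3: 6156+494+19·19·13=11343; k=4: 1294+0+19·2·13=1788 → min 1788.
Optimal order: ((A·(B·(C·D)))·E) with cost 1788.

1788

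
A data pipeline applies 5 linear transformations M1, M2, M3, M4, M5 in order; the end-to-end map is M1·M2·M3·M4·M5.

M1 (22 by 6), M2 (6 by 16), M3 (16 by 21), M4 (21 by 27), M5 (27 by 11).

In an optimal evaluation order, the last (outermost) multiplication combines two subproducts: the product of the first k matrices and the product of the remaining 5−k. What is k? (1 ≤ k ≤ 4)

Adjacent pairs: M1M2 = 22·6·16 = 2112; M2M3 = 6·16·21 = 2016; M3M4 = 16·21·27 = 9072; M4M5 = 21·27·11 = 6237.
Length 3: M1..M3: k=1: 0+2016+22·6·21=4788; k=2: 2112+0+22·16·21=9504 → min 4788 | M2..M4: k=2: 0+9072+6·16·27=11664; k=3: 2016+0+6·21·27=5418 → min 5418 | M3..M5: k=3: 0+6237+16·21·11=9933; k=4: 9072+0+16·27·11=13824 → min 9933.
Length 4: M1..M4: k=1: 0+5418+22·6·27=8982; k=2: 2112+9072+22·16·27=20688; k=3: 4788+0+22·21·27=17262 → min 8982 | M2..M5: k=2: 0+9933+6·16·11=10989; k=3: 2016+6237+6·21·11=9639; k=4: 5418+0+6·27·11=7200 → min 7200.
Top-level splits: k=1: (M1..M1)·(M2..M5) → 0+7200+22·6·11 = 8652; k=2: (M1..M2)·(M3..M5) → 2112+9933+22·16·11 = 15917; k=3: (M1..M3)·(M4..M5) → 4788+6237+22·21·11 = 16107; k=4: (M1..M4)·(M5..M5) → 8982+0+22·27·11 = 15516.
Best split is after M1, i.e. k = 1.

1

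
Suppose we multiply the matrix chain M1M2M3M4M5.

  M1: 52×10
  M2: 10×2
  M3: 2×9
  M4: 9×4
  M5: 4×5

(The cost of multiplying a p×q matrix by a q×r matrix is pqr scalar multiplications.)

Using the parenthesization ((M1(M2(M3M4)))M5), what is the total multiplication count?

3272

(M3M4): 2×9 by 9×4 → 2×4, cost 2·9·4 = 72
(M2(M3M4)): 10×2 by 2×4 → 10×4, cost 10·2·4 = 80; cumulative 152
(M1(M2(M3M4))): 52×10 by 10×4 → 52×4, cost 52·10·4 = 2080; cumulative 2232
((M1(M2(M3M4)))M5): 52×4 by 4×5 → 52×5, cost 52·4·5 = 1040; cumulative 3272
Total: 3272 scalar multiplications.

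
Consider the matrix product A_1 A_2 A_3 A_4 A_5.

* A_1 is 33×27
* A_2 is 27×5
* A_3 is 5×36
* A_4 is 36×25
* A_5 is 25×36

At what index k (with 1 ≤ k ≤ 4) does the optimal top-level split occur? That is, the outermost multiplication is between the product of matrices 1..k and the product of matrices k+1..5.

2

Adjacent pairs: A_1A_2 = 33·27·5 = 4455; A_2A_3 = 27·5·36 = 4860; A_3A_4 = 5·36·25 = 4500; A_4A_5 = 36·25·36 = 32400.
Length 3: A_1..A_3: k=1: 0+4860+33·27·36=36936; k=2: 4455+0+33·5·36=10395 → min 10395 | A_2..A_4: k=2: 0+4500+27·5·25=7875; k=3: 4860+0+27·36·25=29160 → min 7875 | A_3..A_5: k=3: 0+32400+5·36·36=38880; k=4: 4500+0+5·25·36=9000 → min 9000.
Length 4: A_1..A_4: k=1: 0+7875+33·27·25=30150; k=2: 4455+4500+33·5·25=13080; k=3: 10395+0+33·36·25=40095 → min 13080 | A_2..A_5: k=2: 0+9000+27·5·36=13860; k=3: 4860+32400+27·36·36=72252; k=4: 7875+0+27·25·36=32175 → min 13860.
Top-level splits: k=1: (A_1..A_1)·(A_2..A_5) → 0+13860+33·27·36 = 45936; k=2: (A_1..A_2)·(A_3..A_5) → 4455+9000+33·5·36 = 19395; k=3: (A_1..A_3)·(A_4..A_5) → 10395+32400+33·36·36 = 85563; k=4: (A_1..A_4)·(A_5..A_5) → 13080+0+33·25·36 = 42780.
Best split is after A_2, i.e. k = 2.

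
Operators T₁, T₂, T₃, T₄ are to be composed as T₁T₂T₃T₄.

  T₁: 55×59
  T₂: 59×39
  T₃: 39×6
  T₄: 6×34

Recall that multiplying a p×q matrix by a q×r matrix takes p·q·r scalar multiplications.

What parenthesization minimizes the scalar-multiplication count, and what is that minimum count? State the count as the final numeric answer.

Adjacent pairs: T₁T₂ = 55·59·39 = 126555; T₂T₃ = 59·39·6 = 13806; T₃T₄ = 39·6·34 = 7956.
Length 3: T₁..T₃: k=1: 0+13806+55·59·6=33276; k=2: 126555+0+55·39·6=139425 → min 33276 | T₂..T₄: k=2: 0+7956+59·39·34=86190; k=3: 13806+0+59·6·34=25842 → min 25842.
Length 4: T₁..T₄: k=1: 0+25842+55·59·34=136172; k=2: 126555+7956+55·39·34=207441; k=3: 33276+0+55·6·34=44496 → min 44496.
Optimal parenthesization: ((T₁(T₂T₃))T₄) with cost 44496.

44496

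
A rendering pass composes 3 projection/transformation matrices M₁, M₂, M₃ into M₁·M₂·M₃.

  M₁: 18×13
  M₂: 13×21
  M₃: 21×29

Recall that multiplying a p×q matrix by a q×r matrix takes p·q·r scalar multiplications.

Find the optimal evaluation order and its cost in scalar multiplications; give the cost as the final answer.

14703

(M₁·(M₂·M₃)): cost 14703.
((M₁·M₂)·M₃): cost 15876.
Optimal: (M₁·(M₂·M₃)) with cost 14703.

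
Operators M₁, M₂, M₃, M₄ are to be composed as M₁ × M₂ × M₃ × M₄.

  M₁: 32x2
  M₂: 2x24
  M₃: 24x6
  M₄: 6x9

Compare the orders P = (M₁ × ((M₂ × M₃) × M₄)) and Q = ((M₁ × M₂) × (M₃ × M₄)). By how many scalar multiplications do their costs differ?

Order P = (M₁ × ((M₂ × M₃) × M₄)): (M₂ × M₃): 2×24 by 24×6 → 2×6, cost 2·24·6 = 288; ((M₂ × M₃) × M₄): 2×6 by 6×9 → 2×9, cost 2·6·9 = 108; cumulative 396; (M₁ × ((M₂ × M₃) × M₄)): 32×2 by 2×9 → 32×9, cost 32·2·9 = 576; cumulative 972. Total 972.
Order Q = ((M₁ × M₂) × (M₃ × M₄)): (M₁ × M₂): 32×2 by 2×24 → 32×24, cost 32·2·24 = 1536; (M₃ × M₄): 24×6 by 6×9 → 24×9, cost 24·6·9 = 1296; ((M₁ × M₂) × (M₃ × M₄)): 32×24 by 24×9 → 32×9, cost 32·24·9 = 6912; cumulative 9744. Total 9744.
Difference: |972 − 9744| = 8772.

8772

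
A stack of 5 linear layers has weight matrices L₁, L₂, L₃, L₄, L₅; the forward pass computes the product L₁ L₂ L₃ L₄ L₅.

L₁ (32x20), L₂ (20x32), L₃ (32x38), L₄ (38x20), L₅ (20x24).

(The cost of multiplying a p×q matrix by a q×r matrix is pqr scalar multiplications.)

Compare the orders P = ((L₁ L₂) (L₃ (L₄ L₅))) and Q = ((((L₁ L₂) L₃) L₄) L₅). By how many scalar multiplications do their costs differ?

Order P = ((L₁ L₂) (L₃ (L₄ L₅))): (L₁ L₂): 32×20 by 20×32 → 32×32, cost 32·20·32 = 20480; (L₄ L₅): 38×20 by 20×24 → 38×24, cost 38·20·24 = 18240; (L₃ (L₄ L₅)): 32×38 by 38×24 → 32×24, cost 32·38·24 = 29184; cumulative 47424; ((L₁ L₂) (L₃ (L₄ L₅))): 32×32 by 32×24 → 32×24, cost 32·32·24 = 24576; cumulative 92480. Total 92480.
Order Q = ((((L₁ L₂) L₃) L₄) L₅): (L₁ L₂): 32×20 by 20×32 → 32×32, cost 32·20·32 = 20480; ((L₁ L₂) L₃): 32×32 by 32×38 → 32×38, cost 32·32·38 = 38912; cumulative 59392; (((L₁ L₂) L₃) L₄): 32×38 by 38×20 → 32×20, cost 32·38·20 = 24320; cumulative 83712; ((((L₁ L₂) L₃) L₄) L₅): 32×20 by 20×24 → 32×24, cost 32·20·24 = 15360; cumulative 99072. Total 99072.
Difference: |92480 − 99072| = 6592.

6592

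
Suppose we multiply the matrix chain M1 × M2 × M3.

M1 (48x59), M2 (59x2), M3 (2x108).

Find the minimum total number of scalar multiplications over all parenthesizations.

16032

Order (M1 × (M2 × M3)): (M2 × M3): 59×2 by 2×108 → 59×108, cost 59·2·108 = 12744; (M1 × (M2 × M3)): 48×59 by 59×108 → 48×108, cost 48·59·108 = 305856; cumulative 318600. Total 318600.
Order ((M1 × M2) × M3): (M1 × M2): 48×59 by 59×2 → 48×2, cost 48·59·2 = 5664; ((M1 × M2) × M3): 48×2 by 2×108 → 48×108, cost 48·2·108 = 10368; cumulative 16032. Total 16032.
Minimum: 16032.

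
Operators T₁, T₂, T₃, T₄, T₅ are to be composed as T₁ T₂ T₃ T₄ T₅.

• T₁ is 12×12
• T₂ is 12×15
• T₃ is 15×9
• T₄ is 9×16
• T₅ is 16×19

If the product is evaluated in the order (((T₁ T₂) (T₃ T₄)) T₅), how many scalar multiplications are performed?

(T₁ T₂): 12×12 by 12×15 → 12×15, cost 12·12·15 = 2160
(T₃ T₄): 15×9 by 9×16 → 15×16, cost 15·9·16 = 2160
((T₁ T₂) (T₃ T₄)): 12×15 by 15×16 → 12×16, cost 12·15·16 = 2880; cumulative 7200
(((T₁ T₂) (T₃ T₄)) T₅): 12×16 by 16×19 → 12×19, cost 12·16·19 = 3648; cumulative 10848
Total: 10848 scalar multiplications.

10848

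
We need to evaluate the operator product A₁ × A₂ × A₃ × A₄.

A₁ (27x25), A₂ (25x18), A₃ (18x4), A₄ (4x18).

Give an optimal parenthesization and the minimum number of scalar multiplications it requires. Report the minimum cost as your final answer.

6444

Adjacent pairs: A₁A₂ = 27·25·18 = 12150; A₂A₃ = 25·18·4 = 1800; A₃A₄ = 18·4·18 = 1296.
Length 3: A₁..A₃: k=1: 0+1800+27·25·4=4500; k=2: 12150+0+27·18·4=14094 → min 4500 | A₂..A₄: k=2: 0+1296+25·18·18=9396; k=3: 1800+0+25·4·18=3600 → min 3600.
Length 4: A₁..A₄: k=1: 0+3600+27·25·18=15750; k=2: 12150+1296+27·18·18=22194; k=3: 4500+0+27·4·18=6444 → min 6444.
Optimal parenthesization: ((A₁ × (A₂ × A₃)) × A₄) with cost 6444.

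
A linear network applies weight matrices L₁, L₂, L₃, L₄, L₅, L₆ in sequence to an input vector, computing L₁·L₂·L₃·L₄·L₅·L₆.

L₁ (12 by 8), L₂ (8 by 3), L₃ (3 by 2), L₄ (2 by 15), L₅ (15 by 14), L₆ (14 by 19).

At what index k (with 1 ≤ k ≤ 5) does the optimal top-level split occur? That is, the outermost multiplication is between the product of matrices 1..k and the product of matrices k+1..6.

Adjacent pairs: L₁L₂ = 12·8·3 = 288; L₂L₃ = 8·3·2 = 48; L₃L₄ = 3·2·15 = 90; L₄L₅ = 2·15·14 = 420; L₅L₆ = 15·14·19 = 3990.
Length 3: L₁..L₃: k=1: 0+48+12·8·2=240; k=2: 288+0+12·3·2=360 → min 240 | L₂..L₄: k=2: 0+90+8·3·15=450; k=3: 48+0+8·2·15=288 → min 288 | L₃..L₅: k=3: 0+420+3·2·14=504; k=4: 90+0+3·15·14=720 → min 504 | L₄..L₆: k=4: 0+3990+2·15·19=4560; k=5: 420+0+2·14·19=952 → min 952.
Length 4: L₁..L₄: k=1: 0+288+12·8·15=1728; k=2: 288+90+12·3·15=918; k=3: 240+0+12·2·15=600 → min 600 | L₂..L₅: k=2: 0+504+8·3·14=840; k=3: 48+420+8·2·14=692; k=4: 288+0+8·15·14=1968 → min 692 | L₃..L₆: k=3: 0+952+3·2·19=1066; k=4: 90+3990+3·15·19=4935; k=5: 504+0+3·14·19=1302 → min 1066.
Length 5: L₁..L₅: k=1: 0+692+12·8·14=2036; k=2: 288+504+12·3·14=1296; k=3: 240+420+12·2·14=996; k=4: 600+0+12·15·14=3120 → min 996 | L₂..L₆: k=2: 0+1066+8·3·19=1522; k=3: 48+952+8·2·19=1304; k=4: 288+3990+8·15·19=6558; k=5: 692+0+8·14·19=2820 → min 1304.
Top-level splits: k=1: (L₁..L₁)·(L₂..L₆) → 0+1304+12·8·19 = 3128; k=2: (L₁..L₂)·(L₃..L₆) → 288+1066+12·3·19 = 2038; k=3: (L₁..L₃)·(L₄..L₆) → 240+952+12·2·19 = 1648; k=4: (L₁..L₄)·(L₅..L₆) → 600+3990+12·15·19 = 8010; k=5: (L₁..L₅)·(L₆..L₆) → 996+0+12·14·19 = 4188.
Best split is after L₃, i.e. k = 3.

3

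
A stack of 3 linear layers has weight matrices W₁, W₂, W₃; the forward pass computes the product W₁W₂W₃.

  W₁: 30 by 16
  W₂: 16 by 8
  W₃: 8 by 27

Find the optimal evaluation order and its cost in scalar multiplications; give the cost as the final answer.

10320

(W₁(W₂W₃)): cost 16416.
((W₁W₂)W₃): cost 10320.
Optimal: ((W₁W₂)W₃) with cost 10320.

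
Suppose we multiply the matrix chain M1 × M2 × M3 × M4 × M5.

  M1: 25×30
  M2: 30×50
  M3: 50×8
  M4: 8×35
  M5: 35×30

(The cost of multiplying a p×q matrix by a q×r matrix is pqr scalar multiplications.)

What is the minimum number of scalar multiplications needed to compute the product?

Adjacent pairs: M1M2 = 25·30·50 = 37500; M2M3 = 30·50·8 = 12000; M3M4 = 50·8·35 = 14000; M4M5 = 8·35·30 = 8400.
Length 3: M1..M3: k=1: 0+12000+25·30·8=18000; k=2: 37500+0+25·50·8=47500 → min 18000 | M2..M4: k=2: 0+14000+30·50·35=66500; k=3: 12000+0+30·8·35=20400 → min 20400 | M3..M5: k=3: 0+8400+50·8·30=20400; k=4: 14000+0+50·35·30=66500 → min 20400.
Length 4: M1..M4: k=1: 0+20400+25·30·35=46650; k=2: 37500+14000+25·50·35=95250; k=3: 18000+0+25·8·35=25000 → min 25000 | M2..M5: k=2: 0+20400+30·50·30=65400; k=3: 12000+8400+30·8·30=27600; k=4: 20400+0+30·35·30=51900 → min 27600.
Length 5: M1..M5: k=1: 0+27600+25·30·30=50100; k=2: 37500+20400+25·50·30=95400; k=3: 18000+8400+25·8·30=32400; k=4: 25000+0+25·35·30=51250 → min 32400.
Optimal order: ((M1 × (M2 × M3)) × (M4 × M5)) with cost 32400.

32400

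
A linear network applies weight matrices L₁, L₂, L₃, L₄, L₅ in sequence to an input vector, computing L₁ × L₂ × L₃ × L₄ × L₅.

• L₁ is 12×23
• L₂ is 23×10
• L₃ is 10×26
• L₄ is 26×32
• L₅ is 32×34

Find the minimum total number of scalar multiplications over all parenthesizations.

26040

Adjacent pairs: L₁L₂ = 12·23·10 = 2760; L₂L₃ = 23·10·26 = 5980; L₃L₄ = 10·26·32 = 8320; L₄L₅ = 26·32·34 = 28288.
Length 3: L₁..L₃: k=1: 0+5980+12·23·26=13156; k=2: 2760+0+12·10·26=5880 → min 5880 | L₂..L₄: k=2: 0+8320+23·10·32=15680; k=3: 5980+0+23·26·32=25116 → min 15680 | L₃..L₅: k=3: 0+28288+10·26·34=37128; k=4: 8320+0+10·32·34=19200 → min 19200.
Length 4: L₁..L₄: k=1: 0+15680+12·23·32=24512; k=2: 2760+8320+12·10·32=14920; k=3: 5880+0+12·26·32=15864 → min 14920 | L₂..L₅: k=2: 0+19200+23·10·34=27020; k=3: 5980+28288+23·26·34=54600; k=4: 15680+0+23·32·34=40704 → min 27020.
Length 5: L₁..L₅: k=1: 0+27020+12·23·34=36404; k=2: 2760+19200+12·10·34=26040; k=3: 5880+28288+12·26·34=44776; k=4: 14920+0+12·32·34=27976 → min 26040.
Optimal order: ((L₁ × L₂) × ((L₃ × L₄) × L₅)) with cost 26040.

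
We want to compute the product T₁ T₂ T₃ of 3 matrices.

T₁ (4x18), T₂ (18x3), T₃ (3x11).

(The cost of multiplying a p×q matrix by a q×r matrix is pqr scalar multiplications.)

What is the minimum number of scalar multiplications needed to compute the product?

Order (T₁ (T₂ T₃)): (T₂ T₃): 18×3 by 3×11 → 18×11, cost 18·3·11 = 594; (T₁ (T₂ T₃)): 4×18 by 18×11 → 4×11, cost 4·18·11 = 792; cumulative 1386. Total 1386.
Order ((T₁ T₂) T₃): (T₁ T₂): 4×18 by 18×3 → 4×3, cost 4·18·3 = 216; ((T₁ T₂) T₃): 4×3 by 3×11 → 4×11, cost 4·3·11 = 132; cumulative 348. Total 348.
Minimum: 348.

348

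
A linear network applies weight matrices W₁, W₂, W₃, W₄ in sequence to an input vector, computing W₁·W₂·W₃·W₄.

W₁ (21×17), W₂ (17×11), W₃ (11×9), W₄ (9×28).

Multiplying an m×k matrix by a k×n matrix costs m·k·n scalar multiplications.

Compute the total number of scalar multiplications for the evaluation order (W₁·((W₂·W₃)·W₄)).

15963

(W₂·W₃): 17×11 by 11×9 → 17×9, cost 17·11·9 = 1683
((W₂·W₃)·W₄): 17×9 by 9×28 → 17×28, cost 17·9·28 = 4284; cumulative 5967
(W₁·((W₂·W₃)·W₄)): 21×17 by 17×28 → 21×28, cost 21·17·28 = 9996; cumulative 15963
Total: 15963 scalar multiplications.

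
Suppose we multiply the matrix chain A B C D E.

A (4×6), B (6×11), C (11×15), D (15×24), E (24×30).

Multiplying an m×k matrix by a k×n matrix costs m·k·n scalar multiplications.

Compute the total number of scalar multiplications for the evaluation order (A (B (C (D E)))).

18450

(D E): 15×24 by 24×30 → 15×30, cost 15·24·30 = 10800
(C (D E)): 11×15 by 15×30 → 11×30, cost 11·15·30 = 4950; cumulative 15750
(B (C (D E))): 6×11 by 11×30 → 6×30, cost 6·11·30 = 1980; cumulative 17730
(A (B (C (D E)))): 4×6 by 6×30 → 4×30, cost 4·6·30 = 720; cumulative 18450
Total: 18450 scalar multiplications.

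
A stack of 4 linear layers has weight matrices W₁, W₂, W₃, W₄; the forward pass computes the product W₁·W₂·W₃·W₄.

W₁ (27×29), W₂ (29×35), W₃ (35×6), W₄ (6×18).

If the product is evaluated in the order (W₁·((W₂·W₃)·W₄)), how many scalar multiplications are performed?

23316

(W₂·W₃): 29×35 by 35×6 → 29×6, cost 29·35·6 = 6090
((W₂·W₃)·W₄): 29×6 by 6×18 → 29×18, cost 29·6·18 = 3132; cumulative 9222
(W₁·((W₂·W₃)·W₄)): 27×29 by 29×18 → 27×18, cost 27·29·18 = 14094; cumulative 23316
Total: 23316 scalar multiplications.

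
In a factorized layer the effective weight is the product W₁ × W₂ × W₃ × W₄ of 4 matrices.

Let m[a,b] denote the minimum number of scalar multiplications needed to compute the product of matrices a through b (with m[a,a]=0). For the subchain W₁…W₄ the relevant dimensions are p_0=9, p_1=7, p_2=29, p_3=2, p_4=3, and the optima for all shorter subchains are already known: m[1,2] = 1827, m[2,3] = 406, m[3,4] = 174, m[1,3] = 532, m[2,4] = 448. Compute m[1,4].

m[1,4] = min over k∈[1,3] of m[1,k]+m[k+1,4]+p_{0}·p_k·p_{4}.
k=1: 0 + 448 + 9·7·3 = 637; k=2: 1827 + 174 + 9·29·3 = 2784; k=3: 532 + 0 + 9·2·3 = 586.
Minimum: 586 at k=3.

586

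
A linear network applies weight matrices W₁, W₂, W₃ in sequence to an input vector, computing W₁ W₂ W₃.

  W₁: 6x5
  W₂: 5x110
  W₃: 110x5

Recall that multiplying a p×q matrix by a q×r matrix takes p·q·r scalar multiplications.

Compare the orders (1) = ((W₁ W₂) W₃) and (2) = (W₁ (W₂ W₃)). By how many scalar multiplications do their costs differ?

3700

Order (1) = ((W₁ W₂) W₃): (W₁ W₂): 6×5 by 5×110 → 6×110, cost 6·5·110 = 3300; ((W₁ W₂) W₃): 6×110 by 110×5 → 6×5, cost 6·110·5 = 3300; cumulative 6600. Total 6600.
Order (2) = (W₁ (W₂ W₃)): (W₂ W₃): 5×110 by 110×5 → 5×5, cost 5·110·5 = 2750; (W₁ (W₂ W₃)): 6×5 by 5×5 → 6×5, cost 6·5·5 = 150; cumulative 2900. Total 2900.
Difference: |6600 − 2900| = 3700.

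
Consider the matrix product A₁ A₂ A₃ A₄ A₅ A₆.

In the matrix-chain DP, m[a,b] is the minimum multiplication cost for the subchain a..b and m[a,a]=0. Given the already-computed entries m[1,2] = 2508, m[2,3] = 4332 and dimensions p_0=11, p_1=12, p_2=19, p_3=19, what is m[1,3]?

m[1,3] = min over k∈[1,2] of m[1,k]+m[k+1,3]+p_{0}·p_k·p_{3}.
k=1: 0 + 4332 + 11·12·19 = 6840; k=2: 2508 + 0 + 11·19·19 = 6479.
Minimum: 6479 at k=2.

6479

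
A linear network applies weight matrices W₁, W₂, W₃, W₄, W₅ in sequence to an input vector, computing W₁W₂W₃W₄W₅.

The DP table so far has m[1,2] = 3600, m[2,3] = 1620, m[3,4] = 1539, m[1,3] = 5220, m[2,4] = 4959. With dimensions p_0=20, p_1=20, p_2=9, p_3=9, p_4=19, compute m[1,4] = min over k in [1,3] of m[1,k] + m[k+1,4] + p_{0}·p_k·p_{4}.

m[1,4] = min over k∈[1,3] of m[1,k]+m[k+1,4]+p_{0}·p_k·p_{4}.
k=1: 0 + 4959 + 20·20·19 = 12559; k=2: 3600 + 1539 + 20·9·19 = 8559; k=3: 5220 + 0 + 20·9·19 = 8640.
Minimum: 8559 at k=2.

8559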